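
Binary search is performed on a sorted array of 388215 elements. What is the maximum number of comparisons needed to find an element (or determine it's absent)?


Binary search halves the search space each comparison:
  Step 1: search space = 388215 -> 194107
  Step 2: search space = 194107 -> 97053
  Step 3: search space = 97053 -> 48526
  Step 4: search space = 48526 -> 24263
  Step 5: search space = 24263 -> 12131
  Step 6: search space = 12131 -> 6065
  Step 7: search space = 6065 -> 3032
  Step 8: search space = 3032 -> 1516
  Step 9: search space = 1516 -> 758
  Step 10: search space = 758 -> 379
  Step 11: search space = 379 -> 189
  Step 12: search space = 189 -> 94
  Step 13: search space = 94 -> 47
  Step 14: search space = 47 -> 23
  Step 15: search space = 23 -> 11
  Step 16: search space = 11 -> 5
  Step 17: search space = 5 -> 2
  Step 18: search space = 2 -> 1
  Step 19: search space = 1 (final check)
Maximum comparisons = floor(log2(388215)) + 1 = 18 + 1 = 19


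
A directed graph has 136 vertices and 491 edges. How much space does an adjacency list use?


Adjacency list: one list head per vertex + one entry per edge
Vertex heads: 136
Edge entries: 491
Total = 136 + 491 = 627


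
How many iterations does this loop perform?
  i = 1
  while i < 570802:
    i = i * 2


The loop variable doubles each iteration:
i = 1 -> 2 -> 4 -> 8 -> 16 -> 32 -> 64 -> 128 -> 256 -> 512 -> 1024 -> 2048 -> 4096 -> 8192 -> 16384 -> 32768 -> 65536 -> 131072 -> 262144 -> 524288 -> 1048576 (stop, 1048576 >= 570802)
Number of doublings = ceil(log2(570802)) = 20


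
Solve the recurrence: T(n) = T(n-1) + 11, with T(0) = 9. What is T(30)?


Unrolling the recurrence:
T(30) = T(29) + 11
       = T(28) + 11 + 11
       = T(27) + 11*3
       ...
       = T(0) + 11*30
       = 9 + 330 = 339


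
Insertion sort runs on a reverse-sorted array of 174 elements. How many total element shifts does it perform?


Sum of shifts = 1 + 2 + 3 + ... + 173
= 174 * 173 / 2
= 30102 / 2
= 15051


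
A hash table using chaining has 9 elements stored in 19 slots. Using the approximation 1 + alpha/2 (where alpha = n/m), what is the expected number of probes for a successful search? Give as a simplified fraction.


Load factor alpha = n/m = 9/19
Expected probes = 1 + alpha/2 = 1 + 9/(2*19)
= 1 + 9/38
= 38/38 + 9/38
= 47/38


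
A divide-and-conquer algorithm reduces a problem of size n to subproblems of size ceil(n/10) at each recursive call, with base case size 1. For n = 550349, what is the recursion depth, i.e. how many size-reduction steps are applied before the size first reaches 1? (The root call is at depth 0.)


Each step divides the size by 10 (rounding up); after k steps the size is ceil(n/10^k), which equals 1 exactly when 10^k >= n.
So the depth is the smallest k with 10^k >= 550349, i.e. ceil(log_10(550349)).
10^5 = 100000 < 550349 <= 1000000 = 10^6
Recursion depth = 6


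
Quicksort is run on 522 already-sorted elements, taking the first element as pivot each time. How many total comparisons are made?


Sum of comparisons per partition:
521 + 520 + ... + 1 + 0
= 522 * (522 - 1) / 2
= 522 * 521 / 2
= 135981


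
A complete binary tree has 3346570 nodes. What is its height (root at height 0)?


In a complete binary tree, level k holds nodes 2^k .. 2^(k+1)-1 (1-indexed).
Height = floor(log2(n)) = floor(log2(3346570)) = 21
Check: 2^21 = 2097152 <= 3346570 < 4194304 = 2^22


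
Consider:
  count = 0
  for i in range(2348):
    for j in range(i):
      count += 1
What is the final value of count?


For each i, the inner loop runs i times:
  i=0: inner runs 0 times
  i=1: inner runs 1 time
  i=2: inner runs 2 times
  i=3: inner runs 3 times
  i=4: inner runs 4 times
  i=5: inner runs 5 times
  i=6: inner runs 6 times
  i=7: inner runs 7 times
  ...
Total = 0 + 1 + 2 + ... + 2347 = 2348*(2348-1)/2 = 2755378


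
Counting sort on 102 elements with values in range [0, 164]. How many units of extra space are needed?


Output array size: 102 (to store sorted result)
Count array size: 165 (one slot per possible value, range 0 to 164)
Total extra space = 102 + 165 = 267


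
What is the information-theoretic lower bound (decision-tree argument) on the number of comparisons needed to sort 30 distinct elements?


A binary decision tree of height h has at most 2^h leaves and needs at least n! of them, so h >= ceil(log2(n!)).
Compute 30! as a running product:
  x2 = 2, x3 = 6, x4 = 24, x5 = 120
  x6 = 720, x7 = 5040, x8 = 40320, x9 = 362880
  x10 = 3628800, x11 = 39916800, x12 = 479001600, x13 = 6227020800
  x14 = 87178291200, x15 = 1307674368000, x16 = 20922789888000, x17 = 355687428096000
  x18 = 6402373705728000, x19 = 121645100408832000, x20 = 2432902008176640000, x21 = 51090942171709440000
  x22 = 1124000727777607680000, x23 = 25852016738884976640000, x24 = 620448401733239439360000, x25 = 15511210043330985984000000
  x26 = 403291461126605635584000000, x27 = 10888869450418352160768000000, x28 = 304888344611713860501504000000, x29 = 8841761993739701954543616000000
  x30 = 265252859812191058636308480000000
30! = 265252859812191058636308480000000
Bracket between powers of 2:
  2^107 = 162259276829213363391578010288128 < 265252859812191058636308480000000 <= 324518553658426726783156020576256 = 2^108
So ceil(log2(30!)) = 108


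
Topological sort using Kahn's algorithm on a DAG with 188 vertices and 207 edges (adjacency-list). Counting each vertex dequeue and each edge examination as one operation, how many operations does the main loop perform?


Kahn's algorithm:
  1. Compute in-degrees: O(V + E)
  2. Process queue: each vertex dequeued once (O(V))
     each edge examined once (O(E))
Total = V + E = 188 + 207 = 395


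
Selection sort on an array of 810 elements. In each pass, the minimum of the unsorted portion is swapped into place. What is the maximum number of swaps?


Selection sort performs one swap per pass:
  Pass 1: find min in positions 0 to 809, swap with position 0
  Pass 2: find min in positions 1 to 809, swap with position 1
  Pass 3: find min in positions 2 to 809, swap with position 2
  Pass 4: find min in positions 3 to 809, swap with position 3
  Pass 5: find min in positions 4 to 809, swap with position 4
  ... (804 more passes)
Total passes (and swaps) = n - 1 = 810 - 1 = 809


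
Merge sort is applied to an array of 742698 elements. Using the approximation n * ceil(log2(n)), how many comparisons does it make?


Merge sort divides the array into halves recursively.
Number of levels = ceil(log2(742698)) = 20
At each level, approximately n = 742698 comparisons are needed for merging.
Total comparisons ~ n * ceil(log2(n)) = 742698 * 20 = 14853960


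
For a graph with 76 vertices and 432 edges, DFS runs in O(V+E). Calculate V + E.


A full DFS traversal visits each vertex once and examines each edge once.
V = 76
E = 432
Sum = 76 + 432 = 508


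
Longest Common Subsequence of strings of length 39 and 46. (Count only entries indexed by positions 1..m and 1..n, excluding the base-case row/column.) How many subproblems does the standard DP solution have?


DP table indexed by positions in both strings.
First string: 39 positions
Second string: 46 positions
Total = 39 * 46 = 1794


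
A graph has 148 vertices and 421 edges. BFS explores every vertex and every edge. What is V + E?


A full BFS traversal dequeues each vertex once and examines each edge once.
Vertex visits: 148
Edge visits: 421
V + E = 148 + 421 = 569


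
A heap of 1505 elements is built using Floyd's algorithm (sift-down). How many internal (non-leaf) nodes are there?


Leaf nodes occupy roughly half the array.
Sift-down is called for each internal node, starting from the last one.
Internal nodes = floor(n/2) = floor(1505/2) = 752


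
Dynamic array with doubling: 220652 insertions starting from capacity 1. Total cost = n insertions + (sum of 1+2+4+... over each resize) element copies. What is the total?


n = 220652
Insertion costs: 220652
Resizes copy 1, 2, 4, ... up to the largest power of 2 that is <= n-1 = 220651, i.e. 131072.
Copy costs = 1 + 2 + 4 + 8 + 16 + 32 + 64 + 128 + 256 + 512 + 1024 + 2048 + 4096 + 8192 + 16384 + 32768 + 65536 + 131072 = 262143
Total = 220652 + 262143 = 482795


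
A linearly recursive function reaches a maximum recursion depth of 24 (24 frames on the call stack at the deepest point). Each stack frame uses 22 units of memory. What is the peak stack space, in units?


Maximum recursion depth = 24 frames
Memory per frame = 22 units
Total stack space = depth * frame_size
= 24 * 22 = 528


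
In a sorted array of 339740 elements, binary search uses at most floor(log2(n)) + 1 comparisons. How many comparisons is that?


Halving sequence: 339740 -> 169870 -> 84935 -> 42467 -> 21233 -> 10616 -> 5308 -> 2654 -> 1327 -> 663 -> 331 -> 165 -> 82 -> 41 -> 20 -> 10 -> 5 -> 2 -> 1
Number of halvings = 18
Max comparisons = 18 + 1 = 19


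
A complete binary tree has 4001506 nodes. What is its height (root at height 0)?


In a complete binary tree, level k holds nodes 2^k .. 2^(k+1)-1 (1-indexed).
Height = floor(log2(n)) = floor(log2(4001506)) = 21
Check: 2^21 = 2097152 <= 4001506 < 4194304 = 2^22


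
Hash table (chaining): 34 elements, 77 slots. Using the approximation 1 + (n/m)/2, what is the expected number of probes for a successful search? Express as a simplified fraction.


Computing expected probes:
alpha = 34/77
= 1 + alpha/2
= 1 + 34/(2*77)
= (2*77 + 34) / (2*77)
= 188/154 = 94/77


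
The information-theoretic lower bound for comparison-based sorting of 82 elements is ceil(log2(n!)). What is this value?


A binary decision tree of height h has at most 2^h leaves and needs at least n! of them, so h >= ceil(log2(n!)).
82! is far too large to multiply out, so use Stirling's series:
  ln(n!) ~ n ln n - n + (1/2) ln(2 pi n) + 1/(12n)  (error below 1/(360 n^3), negligible here)
  ln(82) = 4.4067192
  n ln n = 82 * 4.4067192 = 361.3510
  (1/2) ln(2 pi * 82) = (1/2) ln(515.2212) = 3.1223
  1/(12*82) = 0.0010
  ln(82!) ~ 361.3510 - 82 + 3.1223 + 0.0010 = 282.4743
Convert to base 2: log2(82!) = 282.4743 / ln 2 = 282.4743 / 0.69314718 = 407.5243
ceil(407.5243) = 408


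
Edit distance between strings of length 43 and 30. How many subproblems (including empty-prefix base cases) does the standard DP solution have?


The table includes base cases (empty prefixes).
Rows: (m+1) = 44
Columns: (n+1) = 31
Total = 44 * 31 = 1364


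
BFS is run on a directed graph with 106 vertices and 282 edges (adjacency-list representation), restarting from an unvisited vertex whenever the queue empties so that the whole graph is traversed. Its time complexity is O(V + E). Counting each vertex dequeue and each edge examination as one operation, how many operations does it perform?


A full BFS traversal dequeues each vertex exactly once and examines each directed edge exactly once.
V = 106 (vertex processing cost)
E = 282 (edge examination cost)
Total operations proportional to V + E = 106 + 282 = 388


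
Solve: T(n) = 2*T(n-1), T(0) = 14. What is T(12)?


Unrolling:
T(12) = 2*T(11) = 2^2*T(10) = ... = 2^12*T(0)
= 2^12 * 14
= 4096 * 14 = 57344


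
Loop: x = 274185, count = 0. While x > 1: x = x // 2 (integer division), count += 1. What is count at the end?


The variable x halves each step:
x = 274185 -> 137092 -> 68546 -> 34273 -> 17136 -> 8568 -> 4284 -> 2142 -> 1071 -> 535 -> 267 -> 133 -> 66 -> 33 -> 16 -> 8 -> 4 -> 2 -> 1
Number of halvings = floor(log2(274185)) = 18


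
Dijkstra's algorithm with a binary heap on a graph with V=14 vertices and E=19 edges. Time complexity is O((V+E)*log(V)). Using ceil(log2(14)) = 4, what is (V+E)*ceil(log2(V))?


Dijkstra with a binary heap: each vertex is extracted once, each edge may relax once.
Each heap operation costs O(log V).
V + E = 14 + 19 = 33
ceil(log2(14)) = 4 (since 2^3 = 8 < 14 <= 16 = 2^4)
Total heap work = (V+E) * ceil(log2(V)) = 33 * 4 = 132


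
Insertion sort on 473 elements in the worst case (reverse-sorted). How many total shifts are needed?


In the worst case (reverse-sorted), each element shifts past all previous:
  Element 1: 1 shifts
  Element 2: 2 shifts
  Element 3: 3 shifts
  Element 4: 4 shifts
  Element 5: 5 shifts
  ...
  Element 472: 472 shifts
Total = 1 + 2 + ... + 472
= 473*(473-1)/2 = 111628


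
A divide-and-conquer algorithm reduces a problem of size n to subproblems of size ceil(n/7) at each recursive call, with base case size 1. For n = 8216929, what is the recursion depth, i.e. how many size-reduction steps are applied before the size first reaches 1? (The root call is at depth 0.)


Each step divides the size by 7 (rounding up); after k steps the size is ceil(n/7^k), which equals 1 exactly when 7^k >= n.
So the depth is the smallest k with 7^k >= 8216929, i.e. ceil(log_7(8216929)).
7^8 = 5764801 < 8216929 <= 40353607 = 7^9
Recursion depth = 9


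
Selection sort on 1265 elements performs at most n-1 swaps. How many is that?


Each of the 1264 passes places one element in its final position.
Pass 1: swap minimum into position 0
Pass 2: swap minimum of remaining into position 1
...
Pass 1264: last two elements, one swap
Maximum swaps = 1265 - 1 = 1264


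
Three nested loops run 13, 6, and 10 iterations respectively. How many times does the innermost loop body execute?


Loop 1 (outermost): 13 iterations
Loop 2 (middle): 6 iterations per outer
Loop 3 (innermost): 10 iterations per middle
Total = 13 * 6 * 10 = 780


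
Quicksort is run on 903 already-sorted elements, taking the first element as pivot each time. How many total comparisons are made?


Sum of comparisons per partition:
902 + 901 + ... + 1 + 0
= 903 * (903 - 1) / 2
= 903 * 902 / 2
= 407253


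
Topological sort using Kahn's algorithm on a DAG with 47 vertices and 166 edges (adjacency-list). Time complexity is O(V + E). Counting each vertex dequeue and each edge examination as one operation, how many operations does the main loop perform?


Kahn's algorithm:
  1. Compute in-degrees: O(V + E)
  2. Process queue: each vertex dequeued once (O(V))
     each edge examined once (O(E))
Total = V + E = 47 + 166 = 213


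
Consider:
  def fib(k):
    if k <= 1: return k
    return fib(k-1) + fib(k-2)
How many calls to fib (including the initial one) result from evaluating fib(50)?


Let C(m) = total calls to evaluate fib(m). Then C(0)=C(1)=1, and
C(m) = 1 + C(m-1) + C(m-2) for m >= 2.
Build the table (each entry = 1 + previous two):
  C(0) = 1
  C(1) = 1
  C(2) = 1 + 1 + 1 = 3
  C(3) = 1 + 3 + 1 = 5
  C(4) = 1 + 5 + 3 = 9
  C(5) = 1 + 9 + 5 = 15
  C(6) = 1 + 15 + 9 = 25
  C(7) = 1 + 25 + 15 = 41
  C(8) = 1 + 41 + 25 = 67
  C(9) = 1 + 67 + 41 = 109
  C(10) = 1 + 109 + 67 = 177
  C(11) = 1 + 177 + 109 = 287
  C(12) = 1 + 287 + 177 = 465
  C(13) = 1 + 465 + 287 = 753
  C(14) = 1 + 753 + 465 = 1219
  C(15) = 1 + 1219 + 753 = 1973
  C(16) = 1 + 1973 + 1219 = 3193
  C(17) = 1 + 3193 + 1973 = 5167
  C(18) = 1 + 5167 + 3193 = 8361
  C(19) = 1 + 8361 + 5167 = 13529
  C(20) = 1 + 13529 + 8361 = 21891
  C(21) = 1 + 21891 + 13529 = 35421
  C(22) = 1 + 35421 + 21891 = 57313
  C(23) = 1 + 57313 + 35421 = 92735
  C(24) = 1 + 92735 + 57313 = 150049
  C(25) = 1 + 150049 + 92735 = 242785
  C(26) = 1 + 242785 + 150049 = 392835
  C(27) = 1 + 392835 + 242785 = 635621
  C(28) = 1 + 635621 + 392835 = 1028457
  C(29) = 1 + 1028457 + 635621 = 1664079
  C(30) = 1 + 1664079 + 1028457 = 2692537
  C(31) = 1 + 2692537 + 1664079 = 4356617
  C(32) = 1 + 4356617 + 2692537 = 7049155
  C(33) = 1 + 7049155 + 4356617 = 11405773
  C(34) = 1 + 11405773 + 7049155 = 18454929
  C(35) = 1 + 18454929 + 11405773 = 29860703
  C(36) = 1 + 29860703 + 18454929 = 48315633
  C(37) = 1 + 48315633 + 29860703 = 78176337
  C(38) = 1 + 78176337 + 48315633 = 126491971
  C(39) = 1 + 126491971 + 78176337 = 204668309
  C(40) = 1 + 204668309 + 126491971 = 331160281
  C(41) = 1 + 331160281 + 204668309 = 535828591
  C(42) = 1 + 535828591 + 331160281 = 866988873
  C(43) = 1 + 866988873 + 535828591 = 1402817465
  C(44) = 1 + 1402817465 + 866988873 = 2269806339
  C(45) = 1 + 2269806339 + 1402817465 = 3672623805
  C(46) = 1 + 3672623805 + 2269806339 = 5942430145
  C(47) = 1 + 5942430145 + 3672623805 = 9615053951
  C(48) = 1 + 9615053951 + 5942430145 = 15557484097
  C(49) = 1 + 15557484097 + 9615053951 = 25172538049
  C(50) = 1 + 25172538049 + 15557484097 = 40730022147
Total calls for fib(50) = 40730022147


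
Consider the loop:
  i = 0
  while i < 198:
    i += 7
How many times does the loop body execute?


Starting at i = 0, each iteration adds 7.
Iterations until i >= 198:
  Iteration 1: i = 0 -> i = 7
  Iteration 2: i = 7 -> i = 14
  Iteration 3: i = 14 -> i = 21
  Iteration 4: i = 21 -> i = 28
  Iteration 5: i = 28 -> i = 35
  Iteration 6: i = 35 -> i = 42
  Iteration 7: i = 42 -> i = 49
  Iteration 8: i = 49 -> i = 56
  ... continuing ...
Total iterations = ceil(198/7) = 29


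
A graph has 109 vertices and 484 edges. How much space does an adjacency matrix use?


Adjacency matrix: V x V grid of entries
Space = V^2 = 109^2 = 109 * 109 = 11881


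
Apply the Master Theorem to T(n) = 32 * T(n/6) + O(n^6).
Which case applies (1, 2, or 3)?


The Master Theorem: T(n) = a*T(n/b) + O(n^c)
  a = 32, b = 6, c = 6
log_b(a) = log_6(32) ~ 1.934
Compare b^c with a: 6^6 = 46656 > 32, so c > log_b(a).
Since c > log_b(a), Case 3 applies.
T(n) = O(n^6)
Master Theorem case = 3


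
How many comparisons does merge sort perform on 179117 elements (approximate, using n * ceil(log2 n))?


Recursion depth: ceil(log2(179117)) = 18
Each recursion level merges n = 179117 elements
Total = 179117 * 18 = 3224106


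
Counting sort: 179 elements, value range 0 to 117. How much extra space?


n = 179 (output array)
k = 118 (count array for 118 distinct values)
Extra space = 179 + 118 = 297


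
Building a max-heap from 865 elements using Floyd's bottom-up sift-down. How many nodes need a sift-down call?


In a heap of 865 elements (0-indexed array):
  Last element index: 864
  Parent of last element: floor((864 - 1) / 2) = 431
  Internal nodes: indices 0 to 431
  Count = floor(865/2) = 432


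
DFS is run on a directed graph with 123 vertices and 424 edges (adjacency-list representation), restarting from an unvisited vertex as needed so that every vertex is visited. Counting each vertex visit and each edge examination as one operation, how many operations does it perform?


A full DFS traversal processes each vertex exactly once (push/pop on stack).
Each directed edge is examined once.
V = 123, E = 424
V + E = 547


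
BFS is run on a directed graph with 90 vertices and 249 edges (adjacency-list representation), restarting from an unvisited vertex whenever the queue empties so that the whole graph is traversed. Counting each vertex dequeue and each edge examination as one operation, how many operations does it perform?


A full BFS traversal dequeues each vertex exactly once and examines each directed edge exactly once.
V = 90 (vertex processing cost)
E = 249 (edge examination cost)
Total operations proportional to V + E = 90 + 249 = 339


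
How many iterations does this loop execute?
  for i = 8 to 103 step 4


The loop variable i takes values starting at 8 and increments by 4 each iteration.
Sequence: i = 8, 12, 16, 20, 24, 28, 32, 36, 40, ...
The upper bound 103 is inclusive, so the count is floor((last - first) / step) + 1:
floor((103 - 8) / 4) + 1 = floor(95/4) + 1 = 23 + 1 = 24


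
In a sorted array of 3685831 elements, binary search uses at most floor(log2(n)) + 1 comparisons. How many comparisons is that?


Halving sequence: 3685831 -> 1842915 -> 921457 -> 460728 -> 230364 -> 115182 -> 57591 -> 28795 -> 14397 -> 7198 -> 3599 -> 1799 -> 899 -> 449 -> 224 -> 112 -> 56 -> 28 -> 14 -> 7 -> 3 -> 1
Number of halvings = 21
Max comparisons = 21 + 1 = 22


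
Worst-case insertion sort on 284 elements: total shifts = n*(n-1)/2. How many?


Sum of shifts = 1 + 2 + 3 + ... + 283
= 284 * 283 / 2
= 80372 / 2
= 40186


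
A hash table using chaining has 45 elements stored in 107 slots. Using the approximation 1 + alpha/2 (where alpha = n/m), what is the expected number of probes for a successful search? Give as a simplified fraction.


Load factor alpha = n/m = 45/107
Expected probes = 1 + alpha/2 = 1 + 45/(2*107)
= 1 + 45/214
= 214/214 + 45/214
= 259/214


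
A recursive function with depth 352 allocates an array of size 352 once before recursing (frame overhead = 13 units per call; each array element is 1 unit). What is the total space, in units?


Array allocation: 352 units (allocated once)
Stack frames: 352 deep * 13 per frame = 4576 units
Total = 352 + 4576 = 4928


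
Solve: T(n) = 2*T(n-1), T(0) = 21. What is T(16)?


Unrolling:
T(16) = 2*T(15) = 2^2*T(14) = ... = 2^16*T(0)
= 2^16 * 21
= 65536 * 21 = 1376256


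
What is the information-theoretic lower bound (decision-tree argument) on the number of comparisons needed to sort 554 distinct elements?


A binary decision tree of height h has at most 2^h leaves and needs at least n! of them, so h >= ceil(log2(n!)).
554! is far too large to multiply out, so use Stirling's series:
  ln(n!) ~ n ln n - n + (1/2) ln(2 pi n) + 1/(12n)  (error below 1/(360 n^3), negligible here)
  ln(554) = 6.3171647
  n ln n = 554 * 6.3171647 = 3499.7092
  (1/2) ln(2 pi * 554) = (1/2) ln(3480.8847) = 4.0775
  1/(12*554) = 0.0002
  ln(554!) ~ 3499.7092 - 554 + 4.0775 + 0.0002 = 2949.7869
Convert to base 2: log2(554!) = 2949.7869 / ln 2 = 2949.7869 / 0.69314718 = 4255.6429
ceil(4255.6429) = 4256


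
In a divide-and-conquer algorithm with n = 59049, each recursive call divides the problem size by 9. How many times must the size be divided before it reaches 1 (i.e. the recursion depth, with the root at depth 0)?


Number of divisions = log_9(59049)
Sizes: 59049 -> 6561 -> 729 -> 81 -> 9 -> 1 (5 divisions)
Recursion depth = 5


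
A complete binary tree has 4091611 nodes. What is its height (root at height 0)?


In a complete binary tree, level k holds nodes 2^k .. 2^(k+1)-1 (1-indexed).
Height = floor(log2(n)) = floor(log2(4091611)) = 21
Check: 2^21 = 2097152 <= 4091611 < 4194304 = 2^22


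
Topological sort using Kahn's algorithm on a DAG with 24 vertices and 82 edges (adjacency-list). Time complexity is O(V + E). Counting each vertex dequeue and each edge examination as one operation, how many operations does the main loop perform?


Kahn's algorithm:
  1. Compute in-degrees: O(V + E)
  2. Process queue: each vertex dequeued once (O(V))
     each edge examined once (O(E))
Total = V + E = 24 + 82 = 106


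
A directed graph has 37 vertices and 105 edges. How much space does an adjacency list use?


Adjacency list: one list head per vertex + one entry per edge
Vertex heads: 37
Edge entries: 105
Total = 37 + 105 = 142


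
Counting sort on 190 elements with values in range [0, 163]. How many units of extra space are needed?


Output array size: 190 (to store sorted result)
Count array size: 164 (one slot per possible value, range 0 to 163)
Total extra space = 190 + 164 = 354


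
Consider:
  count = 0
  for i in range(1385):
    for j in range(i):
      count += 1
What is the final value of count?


For each i, the inner loop runs i times:
  i=0: inner runs 0 times
  i=1: inner runs 1 time
  i=2: inner runs 2 times
  i=3: inner runs 3 times
  i=4: inner runs 4 times
  i=5: inner runs 5 times
  i=6: inner runs 6 times
  i=7: inner runs 7 times
  ...
Total = 0 + 1 + 2 + ... + 1384 = 1385*(1385-1)/2 = 958420


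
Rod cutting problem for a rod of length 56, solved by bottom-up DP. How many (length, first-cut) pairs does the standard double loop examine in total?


For each subproblem length i = 1..56, the inner loop considers i possible first cuts.
Total = 1 + 2 + ... + 56
= 56*(56+1)/2
= 56*57/2 = 1596


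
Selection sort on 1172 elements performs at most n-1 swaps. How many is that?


Each of the 1171 passes places one element in its final position.
Pass 1: swap minimum into position 0
Pass 2: swap minimum of remaining into position 1
...
Pass 1171: last two elements, one swap
Maximum swaps = 1172 - 1 = 1171


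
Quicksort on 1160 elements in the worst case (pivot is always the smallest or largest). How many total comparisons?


In the worst case, each partition step picks the worst pivot:
  Partition 1: 1159 comparisons (n-1 elements to compare)
  Partition 2: 1158 comparisons
  Partition 3: 1157 comparisons
  Partition 4: 1156 comparisons
  Partition 5: 1155 comparisons
  ...
  Last partition: 0 comparisons
Total = (n-1) + (n-2) + ... + 1 + 0 = n*(n-1)/2
= 1160*1159/2 = 672220


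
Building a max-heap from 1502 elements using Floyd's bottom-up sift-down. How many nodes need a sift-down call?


In a heap of 1502 elements (0-indexed array):
  Last element index: 1501
  Parent of last element: floor((1501 - 1) / 2) = 750
  Internal nodes: indices 0 to 750
  Count = floor(1502/2) = 751


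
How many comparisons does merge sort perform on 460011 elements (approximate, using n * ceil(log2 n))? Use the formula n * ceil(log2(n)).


Recursion depth: ceil(log2(460011)) = 19
Each recursion level merges n = 460011 elements
Total = 460011 * 19 = 8740209


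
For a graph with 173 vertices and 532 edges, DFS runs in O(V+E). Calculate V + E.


A full DFS traversal visits each vertex once and examines each edge once.
V = 173
E = 532
Sum = 173 + 532 = 705


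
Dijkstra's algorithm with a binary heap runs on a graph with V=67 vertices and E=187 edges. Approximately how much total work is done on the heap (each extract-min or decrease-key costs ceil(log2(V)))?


Dijkstra with a binary heap: each vertex is extracted once, each edge may relax once.
Each heap operation costs O(log V).
V + E = 67 + 187 = 254
ceil(log2(67)) = 7 (since 2^6 = 64 < 67 <= 128 = 2^7)
Total heap work = (V+E) * ceil(log2(V)) = 254 * 7 = 1778


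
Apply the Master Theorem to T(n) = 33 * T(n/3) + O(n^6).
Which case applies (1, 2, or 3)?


The Master Theorem: T(n) = a*T(n/b) + O(n^c)
  a = 33, b = 3, c = 6
log_b(a) = log_3(33) ~ 3.183
Compare b^c with a: 3^6 = 729 > 33, so c > log_b(a).
Since c > log_b(a), Case 3 applies.
T(n) = O(n^6)
Master Theorem case = 3


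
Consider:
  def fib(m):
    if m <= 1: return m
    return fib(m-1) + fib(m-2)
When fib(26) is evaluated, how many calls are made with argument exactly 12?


Let N(m) = number of times fib(m) is called while evaluating fib(26).
N(26) = 1 (the initial call).
N(25) = 1 (only fib(26) calls it).
For 1 <= m <= 24: fib(m) is called by fib(m+1) and fib(m+2), so
  N(m) = N(m+1) + N(m+2).
fib(0) is called only by fib(2), so N(0) = N(2).
Walk down from m=26:
  N(26)=1, N(25)=1, N(24)=2, N(23)=3, N(22)=5, N(21)=8, N(20)=13, N(19)=21, N(18)=34, N(17)=55, N(16)=89, N(15)=144, N(14)=233, N(13)=377, N(12)=610
N(12) = 610


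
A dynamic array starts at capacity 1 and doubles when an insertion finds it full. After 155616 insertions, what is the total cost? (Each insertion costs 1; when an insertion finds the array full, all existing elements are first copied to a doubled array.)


Insertion cost: 155616 (one per element)
Resizes occur just before inserting elements 2, 3, 5, 9, ...
Elements copied at each resize: 1 + 2 + 4 + 8 + 16 + 32 + 64 + 128 + 256 + 512 + 1024 + 2048 + 4096 + 8192 + 16384 + 32768 + 65536 + 131072
Sum of copies = 262143 (geometric series: 2^k - 1)
Total = 155616 + 262143 = 417759


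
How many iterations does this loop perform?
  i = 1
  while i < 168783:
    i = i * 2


The loop variable doubles each iteration:
i = 1 -> 2 -> 4 -> 8 -> 16 -> 32 -> 64 -> 128 -> 256 -> 512 -> 1024 -> 2048 -> 4096 -> 8192 -> 16384 -> 32768 -> 65536 -> 131072 -> 262144 (stop, 262144 >= 168783)
Number of doublings = ceil(log2(168783)) = 18


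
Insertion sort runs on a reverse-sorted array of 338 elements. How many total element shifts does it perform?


Sum of shifts = 1 + 2 + 3 + ... + 337
= 338 * 337 / 2
= 113906 / 2
= 56953


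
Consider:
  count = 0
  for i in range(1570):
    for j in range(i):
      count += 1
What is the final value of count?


For each i, the inner loop runs i times:
  i=0: inner runs 0 times
  i=1: inner runs 1 time
  i=2: inner runs 2 times
  i=3: inner runs 3 times
  i=4: inner runs 4 times
  i=5: inner runs 5 times
  i=6: inner runs 6 times
  i=7: inner runs 7 times
  ...
Total = 0 + 1 + 2 + ... + 1569 = 1570*(1570-1)/2 = 1231665


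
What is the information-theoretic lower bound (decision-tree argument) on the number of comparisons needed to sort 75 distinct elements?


A binary decision tree of height h has at most 2^h leaves and needs at least n! of them, so h >= ceil(log2(n!)).
75! is far too large to multiply out, so use Stirling's series:
  ln(n!) ~ n ln n - n + (1/2) ln(2 pi n) + 1/(12n)  (error below 1/(360 n^3), negligible here)
  ln(75) = 4.3174881
  n ln n = 75 * 4.3174881 = 323.8116
  (1/2) ln(2 pi * 75) = (1/2) ln(471.2389) = 3.0777
  1/(12*75) = 0.0011
  ln(75!) ~ 323.8116 - 75 + 3.0777 + 0.0011 = 251.8904
Convert to base 2: log2(75!) = 251.8904 / ln 2 = 251.8904 / 0.69314718 = 363.4010
ceil(363.4010) = 364


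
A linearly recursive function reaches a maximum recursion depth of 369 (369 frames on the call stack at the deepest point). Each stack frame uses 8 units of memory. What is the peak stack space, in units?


Maximum recursion depth = 369 frames
Memory per frame = 8 units
Total stack space = depth * frame_size
= 369 * 8 = 2952


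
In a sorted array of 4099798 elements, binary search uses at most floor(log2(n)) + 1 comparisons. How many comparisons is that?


Halving sequence: 4099798 -> 2049899 -> 1024949 -> 512474 -> 256237 -> 128118 -> 64059 -> 32029 -> 16014 -> 8007 -> 4003 -> 2001 -> 1000 -> 500 -> 250 -> 125 -> 62 -> 31 -> 15 -> 7 -> 3 -> 1
Number of halvings = 21
Max comparisons = 21 + 1 = 22


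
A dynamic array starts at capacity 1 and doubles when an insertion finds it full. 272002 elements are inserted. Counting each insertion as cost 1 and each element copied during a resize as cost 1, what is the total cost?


n = 272002
Insertion costs: 272002
Resizes copy 1, 2, 4, ... up to the largest power of 2 that is <= n-1 = 272001, i.e. 262144.
Copy costs = 1 + 2 + 4 + 8 + 16 + 32 + 64 + 128 + 256 + 512 + 1024 + 2048 + 4096 + 8192 + 16384 + 32768 + 65536 + 131072 + 262144 = 524287
Total = 272002 + 524287 = 796289


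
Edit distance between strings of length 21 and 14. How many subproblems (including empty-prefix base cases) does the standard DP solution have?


The table includes base cases (empty prefixes).
Rows: (m+1) = 22
Columns: (n+1) = 15
Total = 22 * 15 = 330


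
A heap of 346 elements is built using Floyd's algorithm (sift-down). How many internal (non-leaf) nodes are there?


Leaf nodes occupy roughly half the array.
Sift-down is called for each internal node, starting from the last one.
Internal nodes = floor(n/2) = floor(346/2) = 173


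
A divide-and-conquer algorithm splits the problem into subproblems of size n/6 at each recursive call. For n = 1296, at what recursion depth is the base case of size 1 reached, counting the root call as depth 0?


At each depth, the problem size is divided by 6:
  Depth 0: problem size = 1296
  Depth 1: problem size = 216
  Depth 2: problem size = 36
  Depth 3: problem size = 6
  Depth 4: problem size = 1 (base case)
The base case is reached at depth log_6(1296) = 4 (the tree has 5 levels counting depth 0, but the depth asked for is 4).
Recursion depth = 4


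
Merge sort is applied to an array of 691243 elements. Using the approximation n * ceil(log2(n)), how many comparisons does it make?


Merge sort divides the array into halves recursively.
Number of levels = ceil(log2(691243)) = 20
At each level, approximately n = 691243 comparisons are needed for merging.
Total comparisons ~ n * ceil(log2(n)) = 691243 * 20 = 13824860


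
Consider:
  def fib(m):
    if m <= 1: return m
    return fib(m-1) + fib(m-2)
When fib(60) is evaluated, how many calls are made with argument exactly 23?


Let N(m) = number of times fib(m) is called while evaluating fib(60).
N(60) = 1 (the initial call).
N(59) = 1 (only fib(60) calls it).
For 1 <= m <= 58: fib(m) is called by fib(m+1) and fib(m+2), so
  N(m) = N(m+1) + N(m+2).
fib(0) is called only by fib(2), so N(0) = N(2).
Walk down from m=60:
  N(60)=1, N(59)=1, N(58)=2, N(57)=3, N(56)=5, N(55)=8, N(54)=13, N(53)=21, N(52)=34, N(51)=55, N(50)=89, N(49)=144, N(48)=233, N(47)=377, N(46)=610, N(45)=987, N(44)=1597, N(43)=2584, N(42)=4181, N(41)=6765, N(40)=10946, N(39)=17711, N(38)=28657, N(37)=46368, N(36)=75025, N(35)=121393, N(34)=196418, N(33)=317811, N(32)=514229, N(31)=832040, N(30)=1346269, N(29)=2178309, N(28)=3524578, N(27)=5702887, N(26)=9227465, N(25)=14930352, N(24)=24157817, N(23)=39088169
N(23) = 39088169


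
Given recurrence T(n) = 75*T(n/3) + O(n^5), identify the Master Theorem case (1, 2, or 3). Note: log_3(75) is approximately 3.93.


Master Theorem parameters: a=75, b=3, c=5
log_b(a) = 3.93
Compare b^c with a: 3^5 = 243 > 75, so c > log_b(a).
Comparing c=5 vs log_b(a)=3.93:
5 > 3.93 => Case 3
Result: T(n) = O(n^5)
Master Theorem case = 3


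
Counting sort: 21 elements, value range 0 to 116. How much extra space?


n = 21 (output array)
k = 117 (count array for 117 distinct values)
Extra space = 21 + 117 = 138


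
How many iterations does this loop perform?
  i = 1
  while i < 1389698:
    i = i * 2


The loop variable doubles each iteration:
i = 1 -> 2 -> 4 -> 8 -> 16 -> 32 -> 64 -> 128 -> 256 -> 512 -> 1024 -> 2048 -> 4096 -> 8192 -> 16384 -> 32768 -> 65536 -> 131072 -> 262144 -> 524288 -> 1048576 -> 2097152 (stop, 2097152 >= 1389698)
Number of doublings = ceil(log2(1389698)) = 21


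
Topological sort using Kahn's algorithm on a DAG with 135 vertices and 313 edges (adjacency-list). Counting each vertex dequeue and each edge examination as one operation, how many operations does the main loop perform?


Kahn's algorithm:
  1. Compute in-degrees: O(V + E)
  2. Process queue: each vertex dequeued once (O(V))
     each edge examined once (O(E))
Total = V + E = 135 + 313 = 448


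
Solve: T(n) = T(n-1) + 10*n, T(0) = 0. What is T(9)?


Expanding the recurrence:
T(9) = T(8) + 10*9
       = T(7) + 10*8 + 10*9
       ...
       = T(0) + 10*(1 + 2 + ... + 9)
       = 0 + 10 * 9*10/2
       = 0 + 10 * 45
       = 0 + 450 = 450


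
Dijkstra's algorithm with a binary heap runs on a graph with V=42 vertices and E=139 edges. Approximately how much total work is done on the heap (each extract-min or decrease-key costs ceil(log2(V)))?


Dijkstra with a binary heap: each vertex is extracted once, each edge may relax once.
Each heap operation costs O(log V).
V + E = 42 + 139 = 181
ceil(log2(42)) = 6 (since 2^5 = 32 < 42 <= 64 = 2^6)
Total heap work = (V+E) * ceil(log2(V)) = 181 * 6 = 1086


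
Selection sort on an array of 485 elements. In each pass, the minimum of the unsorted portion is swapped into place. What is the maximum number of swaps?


Selection sort performs one swap per pass:
  Pass 1: find min in positions 0 to 484, swap with position 0
  Pass 2: find min in positions 1 to 484, swap with position 1
  Pass 3: find min in positions 2 to 484, swap with position 2
  Pass 4: find min in positions 3 to 484, swap with position 3
  Pass 5: find min in positions 4 to 484, swap with position 4
  ... (479 more passes)
Total passes (and swaps) = n - 1 = 485 - 1 = 484


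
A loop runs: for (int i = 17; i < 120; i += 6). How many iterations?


Loop starts at i = 17, increments by 6, stops when i >= 120.
Number of iterations = ceil((120 - 17) / 6)
= ceil(103 / 6)
= 18


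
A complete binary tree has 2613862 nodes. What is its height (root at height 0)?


In a complete binary tree, level k holds nodes 2^k .. 2^(k+1)-1 (1-indexed).
Height = floor(log2(n)) = floor(log2(2613862)) = 21
Check: 2^21 = 2097152 <= 2613862 < 4194304 = 2^22


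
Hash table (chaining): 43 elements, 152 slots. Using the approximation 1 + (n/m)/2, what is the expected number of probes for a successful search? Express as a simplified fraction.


Computing expected probes:
alpha = 43/152
= 1 + alpha/2
= 1 + 43/(2*152)
= (2*152 + 43) / (2*152)
= 347/304


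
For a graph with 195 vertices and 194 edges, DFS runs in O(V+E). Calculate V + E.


A full DFS traversal visits each vertex once and examines each edge once.
V = 195
E = 194
Sum = 195 + 194 = 389


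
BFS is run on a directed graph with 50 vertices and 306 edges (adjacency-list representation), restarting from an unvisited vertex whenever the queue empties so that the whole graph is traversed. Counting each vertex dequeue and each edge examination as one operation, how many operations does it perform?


A full BFS traversal dequeues each vertex exactly once and examines each directed edge exactly once.
V = 50 (vertex processing cost)
E = 306 (edge examination cost)
Total operations proportional to V + E = 50 + 306 = 356


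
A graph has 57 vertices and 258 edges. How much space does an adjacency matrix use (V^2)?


Adjacency matrix: V x V grid of entries
Space = V^2 = 57^2 = 57 * 57 = 3249


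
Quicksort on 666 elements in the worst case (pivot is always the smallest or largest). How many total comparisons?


In the worst case, each partition step picks the worst pivot:
  Partition 1: 665 comparisons (n-1 elements to compare)
  Partition 2: 664 comparisons
  Partition 3: 663 comparisons
  Partition 4: 662 comparisons
  Partition 5: 661 comparisons
  ...
  Last partition: 0 comparisons
Total = (n-1) + (n-2) + ... + 1 + 0 = n*(n-1)/2
= 666*665/2 = 221445


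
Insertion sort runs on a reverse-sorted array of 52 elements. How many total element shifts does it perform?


Sum of shifts = 1 + 2 + 3 + ... + 51
= 52 * 51 / 2
= 2652 / 2
= 1326


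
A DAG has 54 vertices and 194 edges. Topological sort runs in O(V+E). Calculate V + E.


V = 54 (vertex processing)
E = 194 (edge processing)
V + E = 54 + 194 = 248


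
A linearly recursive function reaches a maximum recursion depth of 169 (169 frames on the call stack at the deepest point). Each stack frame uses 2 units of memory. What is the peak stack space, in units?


Maximum recursion depth = 169 frames
Memory per frame = 2 units
Total stack space = depth * frame_size
= 169 * 2 = 338


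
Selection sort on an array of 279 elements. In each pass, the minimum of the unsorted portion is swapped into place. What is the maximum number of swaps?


Selection sort performs one swap per pass:
  Pass 1: find min in positions 0 to 278, swap with position 0
  Pass 2: find min in positions 1 to 278, swap with position 1
  Pass 3: find min in positions 2 to 278, swap with position 2
  Pass 4: find min in positions 3 to 278, swap with position 3
  Pass 5: find min in positions 4 to 278, swap with position 4
  ... (273 more passes)
Total passes (and swaps) = n - 1 = 279 - 1 = 278


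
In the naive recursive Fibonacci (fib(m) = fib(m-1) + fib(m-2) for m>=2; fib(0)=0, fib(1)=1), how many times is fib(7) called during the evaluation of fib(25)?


Let N(m) = number of times fib(m) is called while evaluating fib(25).
N(25) = 1 (the initial call).
N(24) = 1 (only fib(25) calls it).
For 1 <= m <= 23: fib(m) is called by fib(m+1) and fib(m+2), so
  N(m) = N(m+1) + N(m+2).
fib(0) is called only by fib(2), so N(0) = N(2).
Walk down from m=25:
  N(25)=1, N(24)=1, N(23)=2, N(22)=3, N(21)=5, N(20)=8, N(19)=13, N(18)=21, N(17)=34, N(16)=55, N(15)=89, N(14)=144, N(13)=233, N(12)=377, N(11)=610, N(10)=987, N(9)=1597, N(8)=2584, N(7)=4181
N(7) = 4181


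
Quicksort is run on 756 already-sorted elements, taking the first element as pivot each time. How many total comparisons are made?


Sum of comparisons per partition:
755 + 754 + ... + 1 + 0
= 756 * (756 - 1) / 2
= 756 * 755 / 2
= 285390


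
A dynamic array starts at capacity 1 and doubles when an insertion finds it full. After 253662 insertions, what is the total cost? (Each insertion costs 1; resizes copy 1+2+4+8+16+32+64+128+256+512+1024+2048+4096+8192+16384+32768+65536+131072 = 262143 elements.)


Insertion cost: 253662 (one per element)
Resizes occur just before inserting elements 2, 3, 5, 9, ...
Elements copied at each resize: 1 + 2 + 4 + 8 + 16 + 32 + 64 + 128 + 256 + 512 + 1024 + 2048 + 4096 + 8192 + 16384 + 32768 + 65536 + 131072
Sum of copies = 262143 (geometric series: 2^k - 1)
Total = 253662 + 262143 = 515805
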